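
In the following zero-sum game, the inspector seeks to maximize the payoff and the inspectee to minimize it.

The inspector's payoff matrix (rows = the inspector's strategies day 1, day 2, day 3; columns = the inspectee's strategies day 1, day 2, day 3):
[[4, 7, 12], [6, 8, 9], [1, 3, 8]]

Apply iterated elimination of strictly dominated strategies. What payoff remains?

Column day 3 is strictly dominated by day 1 for the inspectee (4<12, 6<9, 1<8); eliminate day 3.
Row day 3 is strictly dominated by row day 1 (4>1, 7>3); eliminate day 3.
Row day 1 is strictly dominated by row day 2 (6>4, 8>7); eliminate day 1.
Column day 2 is strictly dominated by day 1 for the inspectee (6<8); eliminate day 2.
Only (day 2, day 1) remains, with payoff 6.

6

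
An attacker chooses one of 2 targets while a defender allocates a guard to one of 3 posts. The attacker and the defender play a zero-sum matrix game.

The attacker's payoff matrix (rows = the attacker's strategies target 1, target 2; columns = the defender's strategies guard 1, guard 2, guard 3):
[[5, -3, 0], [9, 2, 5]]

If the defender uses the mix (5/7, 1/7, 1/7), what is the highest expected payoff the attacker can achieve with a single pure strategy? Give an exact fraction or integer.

52/7

target 1: (5)·(5/7) + (-3)·(1/7) + (0)·(1/7) = 22/7.
target 2: (9)·(5/7) + (2)·(1/7) + (5)·(1/7) = 52/7.
The best pure response is target 2 with expected payoff 52/7.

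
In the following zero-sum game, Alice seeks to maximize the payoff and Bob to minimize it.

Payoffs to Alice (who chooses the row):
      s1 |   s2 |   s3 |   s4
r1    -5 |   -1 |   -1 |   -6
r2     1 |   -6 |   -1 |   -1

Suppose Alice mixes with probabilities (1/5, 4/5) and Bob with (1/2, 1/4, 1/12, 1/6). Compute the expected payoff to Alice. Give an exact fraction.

-53/30

Against (1/2, 1/4, 1/12, 1/6), each row's expected payoff is r1: -23/6; r2: -5/4.
Taking the (1/5, 4/5)-weighted average: (1/5)·(-23/6) + (4/5)·(-5/4) = -53/30.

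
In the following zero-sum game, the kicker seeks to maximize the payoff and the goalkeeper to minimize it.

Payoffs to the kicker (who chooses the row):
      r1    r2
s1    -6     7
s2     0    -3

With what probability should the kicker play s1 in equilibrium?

Row minima are -6 and -3, so the kicker's maximin is -3; column maxima are 0 and 7, so the goalkeeper's minimax is 0. These differ, so the equilibrium is in mixed strategies.
Let the kicker play s1 with probability p. The goalkeeper is indifferent when −6p = 7p − 3(1−p), giving p = 3/16.

3/16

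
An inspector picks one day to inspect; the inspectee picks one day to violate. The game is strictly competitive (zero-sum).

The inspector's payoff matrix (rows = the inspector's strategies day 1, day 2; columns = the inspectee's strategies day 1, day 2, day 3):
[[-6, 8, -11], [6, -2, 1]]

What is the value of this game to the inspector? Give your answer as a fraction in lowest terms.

-7/11

Column day 1 is strictly dominated by day 3 for the inspectee (it gives the inspector more in every row).
The remaining 2×2 game on (day 1, day 2) × (day 2, day 3) has no saddle point. Let the inspector play day 1 with probability p; indifference gives 8p − 2(1−p) = −11p + (1−p), so p = 3/22.
Similarly the inspectee's optimal q on day 2 is 6/11, and the value is 8·(6/11) + (-11)·(5/11) = -7/11.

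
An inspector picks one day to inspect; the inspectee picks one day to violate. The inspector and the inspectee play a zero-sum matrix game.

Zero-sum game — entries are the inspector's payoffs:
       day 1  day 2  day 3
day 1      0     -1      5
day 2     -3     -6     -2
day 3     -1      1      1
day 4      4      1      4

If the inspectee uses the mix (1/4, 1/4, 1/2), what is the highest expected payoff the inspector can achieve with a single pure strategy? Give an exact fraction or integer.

day 1: (0)·(1/4) + (-1)·(1/4) + (5)·(1/2) = 9/4.
day 2: (-3)·(1/4) + (-6)·(1/4) + (-2)·(1/2) = -13/4.
day 3: (-1)·(1/4) + (1)·(1/4) + (1)·(1/2) = 1/2.
day 4: (4)·(1/4) + (1)·(1/4) + (4)·(1/2) = 13/4.
The best pure response is day 4 with expected payoff 13/4.

13/4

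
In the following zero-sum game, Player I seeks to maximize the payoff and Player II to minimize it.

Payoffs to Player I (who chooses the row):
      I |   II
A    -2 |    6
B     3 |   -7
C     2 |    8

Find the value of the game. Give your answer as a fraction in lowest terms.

Row A is strictly dominated by row C, so Player I never plays it.
The remaining 2×2 game on (B, C) × (I, II) has no saddle point. Let Player I play B with probability p; indifference gives 3p + 2(1−p) = −7p + 8(1−p), so p = 3/8.
Similarly Player II's optimal q on I is 15/16, and the value is 3·(15/16) + (-7)·(1/16) = 19/8.

19/8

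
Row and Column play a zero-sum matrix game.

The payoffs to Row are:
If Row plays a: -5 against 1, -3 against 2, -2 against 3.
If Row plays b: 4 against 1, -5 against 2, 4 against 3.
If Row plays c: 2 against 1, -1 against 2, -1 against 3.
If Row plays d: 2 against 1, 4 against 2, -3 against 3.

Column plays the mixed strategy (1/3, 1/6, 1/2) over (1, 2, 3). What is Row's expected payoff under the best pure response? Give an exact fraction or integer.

5/2

a: (-5)·(1/3) + (-3)·(1/6) + (-2)·(1/2) = -19/6.
b: (4)·(1/3) + (-5)·(1/6) + (4)·(1/2) = 5/2.
c: (2)·(1/3) + (-1)·(1/6) + (-1)·(1/2) = 0.
d: (2)·(1/3) + (4)·(1/6) + (-3)·(1/2) = -1/6.
The best pure response is b with expected payoff 5/2.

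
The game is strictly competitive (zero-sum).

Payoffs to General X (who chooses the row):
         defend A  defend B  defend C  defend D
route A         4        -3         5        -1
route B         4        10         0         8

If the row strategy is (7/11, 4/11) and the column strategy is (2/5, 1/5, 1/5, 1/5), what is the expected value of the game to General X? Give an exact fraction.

167/55

Against (2/5, 1/5, 1/5, 1/5), each row's expected payoff is route A: 9/5; route B: 26/5.
Taking the (7/11, 4/11)-weighted average: (7/11)·(9/5) + (4/11)·(26/5) = 167/55.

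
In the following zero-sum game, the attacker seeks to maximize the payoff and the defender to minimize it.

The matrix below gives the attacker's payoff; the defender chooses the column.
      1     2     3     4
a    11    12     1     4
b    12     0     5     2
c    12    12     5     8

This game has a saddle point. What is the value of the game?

Row minima: 1, 0, 5 → the attacker's maximin is 5.
Column maxima: 12, 12, 5, 8 → the defender's minimax is 5.
They coincide at (c, 3), so the value is 5.

5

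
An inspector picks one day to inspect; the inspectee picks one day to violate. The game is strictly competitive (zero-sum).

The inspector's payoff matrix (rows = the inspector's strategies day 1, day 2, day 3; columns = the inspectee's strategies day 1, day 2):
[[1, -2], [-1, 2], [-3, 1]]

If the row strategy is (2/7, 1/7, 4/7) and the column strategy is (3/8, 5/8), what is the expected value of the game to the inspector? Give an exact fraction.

-23/56

Against (3/8, 5/8), each row's expected payoff is day 1: -7/8; day 2: 7/8; day 3: -1/2.
Taking the (2/7, 1/7, 4/7)-weighted average: (2/7)·(-7/8) + (1/7)·(7/8) + (4/7)·(-1/2) = -23/56.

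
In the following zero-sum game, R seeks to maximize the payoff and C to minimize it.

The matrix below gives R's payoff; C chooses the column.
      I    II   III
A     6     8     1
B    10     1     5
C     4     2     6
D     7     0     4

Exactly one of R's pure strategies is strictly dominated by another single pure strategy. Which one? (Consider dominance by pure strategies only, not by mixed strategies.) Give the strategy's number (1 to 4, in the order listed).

4

Compare D with B: 10 > 7, 1 > 0, 5 > 4.
So B strictly dominates D for R; D is strictly dominated.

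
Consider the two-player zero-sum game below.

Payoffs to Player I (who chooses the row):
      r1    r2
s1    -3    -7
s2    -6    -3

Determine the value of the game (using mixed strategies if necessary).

-33/7

Row minima are -7 and -6, so Player I's maximin is -6; column maxima are -3 and -3, so Player II's minimax is -3. These differ, so the equilibrium is in mixed strategies.
Let Player I play s1 with probability p. Player II is indifferent when −3p − 6(1−p) = −7p − 3(1−p), giving p = 3/7.
Let Player II play r1 with probability q. Player I is indifferent when −3q − 7(1−q) = −6q − 3(1−q), giving q = 4/7.
The value is -3·(4/7) + (-7)·(3/7) = -33/7.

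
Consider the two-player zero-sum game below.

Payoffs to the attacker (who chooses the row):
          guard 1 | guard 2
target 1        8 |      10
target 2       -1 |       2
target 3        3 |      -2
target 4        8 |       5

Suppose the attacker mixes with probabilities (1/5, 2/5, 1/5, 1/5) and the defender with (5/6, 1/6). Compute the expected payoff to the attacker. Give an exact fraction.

17/5

Against (5/6, 1/6), each row's expected payoff is target 1: 25/3; target 2: -1/2; target 3: 13/6; target 4: 15/2.
Taking the (1/5, 2/5, 1/5, 1/5)-weighted average: (1/5)·(25/3) + (2/5)·(-1/2) + (1/5)·(13/6) + (1/5)·(15/2) = 17/5.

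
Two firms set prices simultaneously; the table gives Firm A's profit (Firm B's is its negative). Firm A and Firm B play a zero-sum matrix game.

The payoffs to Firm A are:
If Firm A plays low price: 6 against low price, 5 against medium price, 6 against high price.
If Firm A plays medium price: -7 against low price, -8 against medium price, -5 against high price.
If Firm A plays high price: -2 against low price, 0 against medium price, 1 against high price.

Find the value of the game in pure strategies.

5

Row minima: 5, -8, -2 → Firm A's maximin is 5.
Column maxima: 6, 5, 6 → Firm B's minimax is 5.
They coincide at (low price, medium price), so the value is 5.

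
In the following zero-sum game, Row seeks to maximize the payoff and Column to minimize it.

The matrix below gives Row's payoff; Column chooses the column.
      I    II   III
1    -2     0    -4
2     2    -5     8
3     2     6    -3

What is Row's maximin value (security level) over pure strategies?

-3

The worst-case payoff for each row is 1: -4, 2: -5, 3: -3.
The best of these is -3.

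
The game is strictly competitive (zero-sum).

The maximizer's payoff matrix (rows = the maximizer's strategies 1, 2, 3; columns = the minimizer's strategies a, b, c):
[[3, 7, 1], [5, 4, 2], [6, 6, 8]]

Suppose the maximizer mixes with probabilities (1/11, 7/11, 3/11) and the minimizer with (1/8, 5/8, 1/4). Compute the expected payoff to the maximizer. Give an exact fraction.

399/88

Against (1/8, 5/8, 1/4), each row's expected payoff is 1: 5; 2: 29/8; 3: 13/2.
Taking the (1/11, 7/11, 3/11)-weighted average: (1/11)·(5) + (7/11)·(29/8) + (3/11)·(13/2) = 399/88.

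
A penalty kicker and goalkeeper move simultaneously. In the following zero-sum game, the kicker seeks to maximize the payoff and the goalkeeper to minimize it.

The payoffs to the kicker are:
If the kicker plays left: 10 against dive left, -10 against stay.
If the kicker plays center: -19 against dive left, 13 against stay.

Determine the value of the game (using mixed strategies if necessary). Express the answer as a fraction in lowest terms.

-15/13

Row minima are -10 and -19, so the kicker's maximin is -10; column maxima are 10 and 13, so the goalkeeper's minimax is 10. These differ, so the equilibrium is in mixed strategies.
Let the kicker play left with probability p. The goalkeeper is indifferent when 10p − 19(1−p) = −10p + 13(1−p), giving p = 8/13.
Let the goalkeeper play dive left with probability q. The kicker is indifferent when 10q − 10(1−q) = −19q + 13(1−q), giving q = 23/52.
The value is 10·(23/52) + (-10)·(29/52) = -15/13.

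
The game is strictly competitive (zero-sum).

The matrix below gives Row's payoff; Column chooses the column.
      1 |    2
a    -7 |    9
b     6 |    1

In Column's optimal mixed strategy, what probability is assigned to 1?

8/21

Row minima are -7 and 1, so Row's maximin is 1; column maxima are 6 and 9, so Column's minimax is 6. These differ, so the equilibrium is in mixed strategies.
Let Column play 1 with probability q. Row is indifferent when −7q + 9(1−q) = 6q + (1−q), giving q = 8/21.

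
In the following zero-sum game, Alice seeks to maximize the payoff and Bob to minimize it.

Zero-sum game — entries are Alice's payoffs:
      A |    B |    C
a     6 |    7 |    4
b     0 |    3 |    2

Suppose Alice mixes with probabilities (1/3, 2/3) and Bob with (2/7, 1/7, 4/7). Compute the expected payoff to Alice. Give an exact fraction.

Against (2/7, 1/7, 4/7), each row's expected payoff is a: 5; b: 11/7.
Taking the (1/3, 2/3)-weighted average: (1/3)·(5) + (2/3)·(11/7) = 19/7.

19/7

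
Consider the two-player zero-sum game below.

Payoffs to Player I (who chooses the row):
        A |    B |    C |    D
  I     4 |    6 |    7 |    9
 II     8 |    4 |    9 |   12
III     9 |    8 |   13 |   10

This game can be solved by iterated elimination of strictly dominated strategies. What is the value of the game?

Row I is strictly dominated by row III (9>4, 8>6, 13>7, 10>9); eliminate I.
Column D is strictly dominated by A for Player II (8<12, 9<10); eliminate D.
Column C is strictly dominated by A for Player II (8<9, 9<13); eliminate C.
Column A is strictly dominated by B for Player II (4<8, 8<9); eliminate A.
Row II is strictly dominated by row III (8>4); eliminate II.
Only (III, B) remains, with payoff 8.

8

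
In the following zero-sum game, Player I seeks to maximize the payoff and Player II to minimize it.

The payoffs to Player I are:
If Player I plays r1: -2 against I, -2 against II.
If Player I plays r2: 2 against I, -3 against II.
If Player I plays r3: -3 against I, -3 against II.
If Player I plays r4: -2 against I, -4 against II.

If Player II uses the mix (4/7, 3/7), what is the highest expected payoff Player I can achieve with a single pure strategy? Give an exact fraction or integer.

-1/7

r1: (-2)·(4/7) + (-2)·(3/7) = -2.
r2: (2)·(4/7) + (-3)·(3/7) = -1/7.
r3: (-3)·(4/7) + (-3)·(3/7) = -3.
r4: (-2)·(4/7) + (-4)·(3/7) = -20/7.
The best pure response is r2 with expected payoff -1/7.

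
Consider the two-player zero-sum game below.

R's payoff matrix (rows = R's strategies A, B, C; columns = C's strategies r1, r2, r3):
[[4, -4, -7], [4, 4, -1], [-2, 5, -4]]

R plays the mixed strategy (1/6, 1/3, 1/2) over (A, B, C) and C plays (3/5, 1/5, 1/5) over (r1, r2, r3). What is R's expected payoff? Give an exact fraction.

Against (3/5, 1/5, 1/5), each row's expected payoff is A: 1/5; B: 3; C: -1.
Taking the (1/6, 1/3, 1/2)-weighted average: (1/6)·(1/5) + (1/3)·(3) + (1/2)·(-1) = 8/15.

8/15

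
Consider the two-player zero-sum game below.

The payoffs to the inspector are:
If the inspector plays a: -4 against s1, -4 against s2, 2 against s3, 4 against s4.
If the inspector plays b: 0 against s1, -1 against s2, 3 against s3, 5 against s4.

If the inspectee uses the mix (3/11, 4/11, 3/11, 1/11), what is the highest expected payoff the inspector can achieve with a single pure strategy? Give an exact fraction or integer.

10/11

a: (-4)·(3/11) + (-4)·(4/11) + (2)·(3/11) + (4)·(1/11) = -18/11.
b: (0)·(3/11) + (-1)·(4/11) + (3)·(3/11) + (5)·(1/11) = 10/11.
The best pure response is b with expected payoff 10/11.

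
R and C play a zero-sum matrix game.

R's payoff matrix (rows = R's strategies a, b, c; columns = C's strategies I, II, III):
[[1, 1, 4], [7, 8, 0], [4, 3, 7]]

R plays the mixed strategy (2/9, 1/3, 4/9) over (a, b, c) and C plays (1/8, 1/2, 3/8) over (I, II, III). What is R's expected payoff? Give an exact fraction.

Against (1/8, 1/2, 3/8), each row's expected payoff is a: 17/8; b: 39/8; c: 37/8.
Taking the (2/9, 1/3, 4/9)-weighted average: (2/9)·(17/8) + (1/3)·(39/8) + (4/9)·(37/8) = 299/72.

299/72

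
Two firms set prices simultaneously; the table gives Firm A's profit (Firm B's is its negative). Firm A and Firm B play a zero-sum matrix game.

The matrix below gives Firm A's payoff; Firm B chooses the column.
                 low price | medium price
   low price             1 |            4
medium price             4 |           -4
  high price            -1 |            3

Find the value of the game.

Row high price is strictly dominated by row low price, so Firm A never plays it.
The remaining 2×2 game on (low price, medium price) × (low price, medium price) has no saddle point. Let Firm A play low price with probability p; indifference gives p + 4(1−p) = 4p − 4(1−p), so p = 8/11.
Similarly Firm B's optimal q on low price is 8/11, and the value is 1·(8/11) + (4)·(3/11) = 20/11.

20/11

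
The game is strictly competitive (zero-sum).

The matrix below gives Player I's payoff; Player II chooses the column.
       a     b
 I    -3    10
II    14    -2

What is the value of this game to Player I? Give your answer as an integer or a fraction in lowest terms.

Row minima are -3 and -2, so Player I's maximin is -2; column maxima are 14 and 10, so Player II's minimax is 10. These differ, so the equilibrium is in mixed strategies.
Let Player I play I with probability p. Player II is indifferent when −3p + 14(1−p) = 10p − 2(1−p), giving p = 16/29.
Let Player II play a with probability q. Player I is indifferent when −3q + 10(1−q) = 14q − 2(1−q), giving q = 12/29.
The value is -3·(12/29) + (10)·(17/29) = 134/29.

134/29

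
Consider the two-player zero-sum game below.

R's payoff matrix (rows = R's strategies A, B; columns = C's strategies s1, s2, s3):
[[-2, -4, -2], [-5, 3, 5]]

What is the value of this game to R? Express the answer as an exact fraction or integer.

Column s3 is strictly dominated by s2 for C (it gives R more in every row).
The remaining 2×2 game on (A, B) × (s1, s2) has no saddle point. Let R play A with probability p; indifference gives −2p − 5(1−p) = −4p + 3(1−p), so p = 4/5.
Similarly C's optimal q on s1 is 7/10, and the value is -2·(7/10) + (-4)·(3/10) = -13/5.

-13/5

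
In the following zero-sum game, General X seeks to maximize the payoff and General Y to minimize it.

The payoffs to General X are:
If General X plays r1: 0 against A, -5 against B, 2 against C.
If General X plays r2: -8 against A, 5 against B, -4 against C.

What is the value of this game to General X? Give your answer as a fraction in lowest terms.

-20/9

Column C is strictly dominated by A for General Y (it gives General X more in every row).
The remaining 2×2 game on (r1, r2) × (A, B) has no saddle point. Let General X play r1 with probability p; indifference gives −8(1−p) = −5p + 5(1−p), so p = 13/18.
Similarly General Y's optimal q on A is 5/9, and the value is 0·(5/9) + (-5)·(4/9) = -20/9.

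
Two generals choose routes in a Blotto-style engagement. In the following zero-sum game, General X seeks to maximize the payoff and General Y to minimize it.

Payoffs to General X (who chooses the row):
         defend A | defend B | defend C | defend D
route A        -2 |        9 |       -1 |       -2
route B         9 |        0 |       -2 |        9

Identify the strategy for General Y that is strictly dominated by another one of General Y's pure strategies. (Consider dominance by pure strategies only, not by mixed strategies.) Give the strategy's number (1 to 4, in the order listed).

General Y prefers columns that give General X less. Compare defend B with defend C: -1 < 9, -2 < 0.
So defend C strictly dominates defend B for General Y; defend B is strictly dominated.

2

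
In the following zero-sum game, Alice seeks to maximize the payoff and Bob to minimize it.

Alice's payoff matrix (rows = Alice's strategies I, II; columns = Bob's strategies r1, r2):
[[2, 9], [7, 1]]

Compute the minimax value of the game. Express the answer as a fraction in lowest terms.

Row minima are 2 and 1, so Alice's maximin is 2; column maxima are 7 and 9, so Bob's minimax is 7. These differ, so the equilibrium is in mixed strategies.
Let Alice play I with probability p. Bob is indifferent when 2p + 7(1−p) = 9p + (1−p), giving p = 6/13.
Let Bob play r1 with probability q. Alice is indifferent when 2q + 9(1−q) = 7q + (1−q), giving q = 8/13.
The value is 2·(8/13) + (9)·(5/13) = 61/13.

61/13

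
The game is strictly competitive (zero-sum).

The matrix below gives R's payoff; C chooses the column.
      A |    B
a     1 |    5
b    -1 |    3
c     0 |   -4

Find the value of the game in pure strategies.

1

Row minima: 1, -1, -4 → R's maximin is 1.
Column maxima: 1, 5 → C's minimax is 1.
They coincide at (a, A), so the value is 1.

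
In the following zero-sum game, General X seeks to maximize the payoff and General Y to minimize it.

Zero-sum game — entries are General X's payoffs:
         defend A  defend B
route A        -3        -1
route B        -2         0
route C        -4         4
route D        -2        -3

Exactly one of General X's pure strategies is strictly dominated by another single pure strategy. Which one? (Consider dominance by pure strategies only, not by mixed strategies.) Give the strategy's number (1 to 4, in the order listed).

1

Compare route A with route B: -2 > -3, 0 > -1.
So route B strictly dominates route A for General X; route A is strictly dominated.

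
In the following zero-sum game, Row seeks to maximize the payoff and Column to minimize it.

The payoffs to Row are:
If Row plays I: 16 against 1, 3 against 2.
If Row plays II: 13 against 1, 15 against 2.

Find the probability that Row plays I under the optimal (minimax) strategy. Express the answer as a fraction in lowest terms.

Row minima are 3 and 13, so Row's maximin is 13; column maxima are 16 and 15, so Column's minimax is 15. These differ, so the equilibrium is in mixed strategies.
Let Row play I with probability p. Column is indifferent when 16p + 13(1−p) = 3p + 15(1−p), giving p = 2/15.

2/15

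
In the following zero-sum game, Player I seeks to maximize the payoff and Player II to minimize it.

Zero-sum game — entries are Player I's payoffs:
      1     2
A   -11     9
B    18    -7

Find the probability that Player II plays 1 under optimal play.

16/45

Row minima are -11 and -7, so Player I's maximin is -7; column maxima are 18 and 9, so Player II's minimax is 9. These differ, so the equilibrium is in mixed strategies.
Let Player II play 1 with probability q. Player I is indifferent when −11q + 9(1−q) = 18q − 7(1−q), giving q = 16/45.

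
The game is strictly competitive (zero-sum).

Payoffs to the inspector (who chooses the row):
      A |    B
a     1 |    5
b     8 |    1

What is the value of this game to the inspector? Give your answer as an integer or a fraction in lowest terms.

Row minima are 1 and 1, so the inspector's maximin is 1; column maxima are 8 and 5, so the inspectee's minimax is 5. These differ, so the equilibrium is in mixed strategies.
Let the inspector play a with probability p. The inspectee is indifferent when p + 8(1−p) = 5p + (1−p), giving p = 7/11.
Let the inspectee play A with probability q. The inspector is indifferent when q + 5(1−q) = 8q + (1−q), giving q = 4/11.
The value is 1·(4/11) + (5)·(7/11) = 39/11.

39/11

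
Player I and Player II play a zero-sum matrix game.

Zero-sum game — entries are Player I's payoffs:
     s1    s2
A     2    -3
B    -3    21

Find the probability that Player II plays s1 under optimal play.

Row minima are -3 and -3, so Player I's maximin is -3; column maxima are 2 and 21, so Player II's minimax is 2. These differ, so the equilibrium is in mixed strategies.
Let Player II play s1 with probability q. Player I is indifferent when 2q − 3(1−q) = −3q + 21(1−q), giving q = 24/29.

24/29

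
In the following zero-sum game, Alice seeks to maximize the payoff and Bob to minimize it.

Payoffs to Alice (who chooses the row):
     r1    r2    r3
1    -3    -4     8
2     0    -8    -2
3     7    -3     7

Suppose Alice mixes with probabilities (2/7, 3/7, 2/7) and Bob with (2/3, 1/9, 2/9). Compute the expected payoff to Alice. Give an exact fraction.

58/63

Against (2/3, 1/9, 2/9), each row's expected payoff is 1: -2/3; 2: -4/3; 3: 53/9.
Taking the (2/7, 3/7, 2/7)-weighted average: (2/7)·(-2/3) + (3/7)·(-4/3) + (2/7)·(53/9) = 58/63.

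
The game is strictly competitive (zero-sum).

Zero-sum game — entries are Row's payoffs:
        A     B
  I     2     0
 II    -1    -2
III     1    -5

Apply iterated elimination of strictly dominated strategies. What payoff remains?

Column A is strictly dominated by B for Column (0<2, -2<-1, -5<1); eliminate A.
Row III is strictly dominated by row I (0>-5); eliminate III.
Row II is strictly dominated by row I (0>-2); eliminate II.
Only (I, B) remains, with payoff 0.

0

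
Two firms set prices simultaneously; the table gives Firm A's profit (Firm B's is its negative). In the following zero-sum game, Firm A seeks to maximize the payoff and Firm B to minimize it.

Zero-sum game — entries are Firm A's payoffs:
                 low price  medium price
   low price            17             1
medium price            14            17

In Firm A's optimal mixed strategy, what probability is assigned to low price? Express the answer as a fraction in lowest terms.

Row minima are 1 and 14, so Firm A's maximin is 14; column maxima are 17 and 17, so Firm B's minimax is 17. These differ, so the equilibrium is in mixed strategies.
Let Firm A play low price with probability p. Firm B is indifferent when 17p + 14(1−p) = p + 17(1−p), giving p = 3/19.

3/19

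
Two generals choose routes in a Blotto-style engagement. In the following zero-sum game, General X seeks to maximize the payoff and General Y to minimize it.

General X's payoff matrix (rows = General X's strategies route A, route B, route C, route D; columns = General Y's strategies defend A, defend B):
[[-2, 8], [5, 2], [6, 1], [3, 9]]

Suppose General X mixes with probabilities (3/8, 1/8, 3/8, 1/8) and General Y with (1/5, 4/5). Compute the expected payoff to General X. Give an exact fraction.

43/10

Against (1/5, 4/5), each row's expected payoff is route A: 6; route B: 13/5; route C: 2; route D: 39/5.
Taking the (3/8, 1/8, 3/8, 1/8)-weighted average: (3/8)·(6) + (1/8)·(13/5) + (3/8)·(2) + (1/8)·(39/5) = 43/10.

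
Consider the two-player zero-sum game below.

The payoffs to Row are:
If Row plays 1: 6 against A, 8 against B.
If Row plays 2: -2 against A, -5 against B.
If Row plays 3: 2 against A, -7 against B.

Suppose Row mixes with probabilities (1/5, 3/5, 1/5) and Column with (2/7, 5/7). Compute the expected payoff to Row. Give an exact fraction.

-66/35

Against (2/7, 5/7), each row's expected payoff is 1: 52/7; 2: -29/7; 3: -31/7.
Taking the (1/5, 3/5, 1/5)-weighted average: (1/5)·(52/7) + (3/5)·(-29/7) + (1/5)·(-31/7) = -66/35.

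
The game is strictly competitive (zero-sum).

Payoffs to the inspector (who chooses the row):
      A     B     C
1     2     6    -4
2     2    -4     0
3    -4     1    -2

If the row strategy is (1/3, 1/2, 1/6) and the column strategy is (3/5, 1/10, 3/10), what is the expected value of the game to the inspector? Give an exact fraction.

7/60

Against (3/5, 1/10, 3/10), each row's expected payoff is 1: 3/5; 2: 4/5; 3: -29/10.
Taking the (1/3, 1/2, 1/6)-weighted average: (1/3)·(3/5) + (1/2)·(4/5) + (1/6)·(-29/10) = 7/60.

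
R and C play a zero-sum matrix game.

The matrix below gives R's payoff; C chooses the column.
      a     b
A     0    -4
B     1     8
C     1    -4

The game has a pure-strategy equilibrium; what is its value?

1

Row minima: -4, 1, -4 → R's maximin is 1.
Column maxima: 1, 8 → C's minimax is 1.
They coincide at (B, a), so the value is 1.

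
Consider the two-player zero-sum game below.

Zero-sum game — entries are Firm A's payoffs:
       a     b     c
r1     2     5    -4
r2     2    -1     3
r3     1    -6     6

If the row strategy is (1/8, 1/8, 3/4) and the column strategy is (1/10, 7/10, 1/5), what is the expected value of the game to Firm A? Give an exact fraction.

-9/5

Against (1/10, 7/10, 1/5), each row's expected payoff is r1: 29/10; r2: 1/10; r3: -29/10.
Taking the (1/8, 1/8, 3/4)-weighted average: (1/8)·(29/10) + (1/8)·(1/10) + (3/4)·(-29/10) = -9/5.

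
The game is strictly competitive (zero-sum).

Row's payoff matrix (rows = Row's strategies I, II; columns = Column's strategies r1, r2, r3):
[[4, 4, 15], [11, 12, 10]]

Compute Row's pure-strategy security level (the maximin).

The worst-case payoff for each row is I: 4, II: 10.
The best of these is 10.

10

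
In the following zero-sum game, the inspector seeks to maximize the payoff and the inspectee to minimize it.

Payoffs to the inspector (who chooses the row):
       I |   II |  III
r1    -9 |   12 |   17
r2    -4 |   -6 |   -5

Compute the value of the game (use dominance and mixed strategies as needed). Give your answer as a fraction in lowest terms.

-102/23

Column III is strictly dominated by II for the inspectee (it gives the inspector more in every row).
The remaining 2×2 game on (r1, r2) × (I, II) has no saddle point. Let the inspector play r1 with probability p; indifference gives −9p − 4(1−p) = 12p − 6(1−p), so p = 2/23.
Similarly the inspectee's optimal q on I is 18/23, and the value is -9·(18/23) + (12)·(5/23) = -102/23.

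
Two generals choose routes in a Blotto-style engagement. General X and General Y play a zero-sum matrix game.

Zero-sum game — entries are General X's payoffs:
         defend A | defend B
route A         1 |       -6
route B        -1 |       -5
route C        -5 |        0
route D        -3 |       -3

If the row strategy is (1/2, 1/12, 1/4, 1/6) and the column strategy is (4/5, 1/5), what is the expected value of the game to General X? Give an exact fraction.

Against (4/5, 1/5), each row's expected payoff is route A: -2/5; route B: -9/5; route C: -4; route D: -3.
Taking the (1/2, 1/12, 1/4, 1/6)-weighted average: (1/2)·(-2/5) + (1/12)·(-9/5) + (1/4)·(-4) + (1/6)·(-3) = -37/20.

-37/20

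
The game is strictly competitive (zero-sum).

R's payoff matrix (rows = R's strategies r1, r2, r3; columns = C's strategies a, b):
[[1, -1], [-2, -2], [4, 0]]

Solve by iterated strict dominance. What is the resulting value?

0

Row r1 is strictly dominated by row r3 (4>1, 0>-1); eliminate r1.
Row r2 is strictly dominated by row r3 (4>-2, 0>-2); eliminate r2.
Column a is strictly dominated by b for C (0<4); eliminate a.
Only (r3, b) remains, with payoff 0.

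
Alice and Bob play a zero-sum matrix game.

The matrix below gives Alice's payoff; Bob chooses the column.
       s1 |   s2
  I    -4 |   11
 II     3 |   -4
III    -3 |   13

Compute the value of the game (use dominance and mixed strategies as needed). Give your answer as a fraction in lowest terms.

Row I is strictly dominated by row III, so Alice never plays it.
The remaining 2×2 game on (II, III) × (s1, s2) has no saddle point. Let Alice play II with probability p; indifference gives 3p − 3(1−p) = −4p + 13(1−p), so p = 16/23.
Similarly Bob's optimal q on s1 is 17/23, and the value is 3·(17/23) + (-4)·(6/23) = 27/23.

27/23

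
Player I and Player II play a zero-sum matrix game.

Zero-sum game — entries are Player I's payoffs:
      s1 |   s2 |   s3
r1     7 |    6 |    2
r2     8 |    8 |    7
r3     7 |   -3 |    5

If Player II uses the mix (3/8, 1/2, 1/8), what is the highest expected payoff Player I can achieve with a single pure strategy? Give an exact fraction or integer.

r1: (7)·(3/8) + (6)·(1/2) + (2)·(1/8) = 47/8.
r2: (8)·(3/8) + (8)·(1/2) + (7)·(1/8) = 63/8.
r3: (7)·(3/8) + (-3)·(1/2) + (5)·(1/8) = 7/4.
The best pure response is r2 with expected payoff 63/8.

63/8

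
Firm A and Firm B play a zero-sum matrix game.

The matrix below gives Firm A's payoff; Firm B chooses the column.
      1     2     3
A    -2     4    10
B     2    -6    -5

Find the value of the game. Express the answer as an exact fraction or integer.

Column 3 is strictly dominated by 2 for Firm B (it gives Firm A more in every row).
The remaining 2×2 game on (A, B) × (1, 2) has no saddle point. Let Firm A play A with probability p; indifference gives −2p + 2(1−p) = 4p − 6(1−p), so p = 4/7.
Similarly Firm B's optimal q on 1 is 5/7, and the value is -2·(5/7) + (4)·(2/7) = -2/7.

-2/7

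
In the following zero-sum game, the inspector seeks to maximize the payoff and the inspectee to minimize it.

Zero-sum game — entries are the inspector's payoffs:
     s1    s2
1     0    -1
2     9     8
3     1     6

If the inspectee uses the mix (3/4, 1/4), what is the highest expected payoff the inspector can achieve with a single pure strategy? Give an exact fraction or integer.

1: (0)·(3/4) + (-1)·(1/4) = -1/4.
2: (9)·(3/4) + (8)·(1/4) = 35/4.
3: (1)·(3/4) + (6)·(1/4) = 9/4.
The best pure response is 2 with expected payoff 35/4.

35/4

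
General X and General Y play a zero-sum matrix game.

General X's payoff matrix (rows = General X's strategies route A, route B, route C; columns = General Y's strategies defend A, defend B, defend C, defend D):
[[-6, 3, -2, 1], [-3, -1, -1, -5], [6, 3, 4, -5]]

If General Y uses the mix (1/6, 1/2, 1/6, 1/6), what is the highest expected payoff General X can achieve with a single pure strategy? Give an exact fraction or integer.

7/3

route A: (-6)·(1/6) + (3)·(1/2) + (-2)·(1/6) + (1)·(1/6) = 1/3.
route B: (-3)·(1/6) + (-1)·(1/2) + (-1)·(1/6) + (-5)·(1/6) = -2.
route C: (6)·(1/6) + (3)·(1/2) + (4)·(1/6) + (-5)·(1/6) = 7/3.
The best pure response is route C with expected payoff 7/3.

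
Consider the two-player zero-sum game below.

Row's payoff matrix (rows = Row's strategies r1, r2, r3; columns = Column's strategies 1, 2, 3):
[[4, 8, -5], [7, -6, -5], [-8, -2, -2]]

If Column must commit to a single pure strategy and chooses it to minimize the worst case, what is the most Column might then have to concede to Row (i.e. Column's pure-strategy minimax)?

The worst case (largest entry) in each column is 1: 7, 2: 8, 3: -2.
The best (smallest) of these is -2.

-2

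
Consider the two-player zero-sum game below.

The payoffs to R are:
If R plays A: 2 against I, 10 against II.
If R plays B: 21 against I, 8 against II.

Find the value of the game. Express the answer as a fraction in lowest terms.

194/21

Row minima are 2 and 8, so R's maximin is 8; column maxima are 21 and 10, so C's minimax is 10. These differ, so the equilibrium is in mixed strategies.
Let R play A with probability p. C is indifferent when 2p + 21(1−p) = 10p + 8(1−p), giving p = 13/21.
Let C play I with probability q. R is indifferent when 2q + 10(1−q) = 21q + 8(1−q), giving q = 2/21.
The value is 2·(2/21) + (10)·(19/21) = 194/21.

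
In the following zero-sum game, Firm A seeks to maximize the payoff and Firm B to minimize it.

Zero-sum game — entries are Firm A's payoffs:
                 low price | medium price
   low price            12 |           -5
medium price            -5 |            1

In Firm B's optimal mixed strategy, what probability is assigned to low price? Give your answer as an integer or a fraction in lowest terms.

Row minima are -5 and -5, so Firm A's maximin is -5; column maxima are 12 and 1, so Firm B's minimax is 1. These differ, so the equilibrium is in mixed strategies.
Let Firm B play low price with probability q. Firm A is indifferent when 12q − 5(1−q) = −5q + (1−q), giving q = 6/23.

6/23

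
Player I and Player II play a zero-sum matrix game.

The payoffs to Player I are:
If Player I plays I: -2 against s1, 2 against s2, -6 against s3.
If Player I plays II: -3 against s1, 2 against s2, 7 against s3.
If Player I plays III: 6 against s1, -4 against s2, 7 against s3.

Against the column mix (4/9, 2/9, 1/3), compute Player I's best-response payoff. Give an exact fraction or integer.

37/9

I: (-2)·(4/9) + (2)·(2/9) + (-6)·(1/3) = -22/9.
II: (-3)·(4/9) + (2)·(2/9) + (7)·(1/3) = 13/9.
III: (6)·(4/9) + (-4)·(2/9) + (7)·(1/3) = 37/9.
The best pure response is III with expected payoff 37/9.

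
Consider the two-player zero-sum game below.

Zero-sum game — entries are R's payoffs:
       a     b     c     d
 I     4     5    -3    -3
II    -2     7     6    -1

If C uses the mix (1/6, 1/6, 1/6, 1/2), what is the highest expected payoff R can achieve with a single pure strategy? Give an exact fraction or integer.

I: (4)·(1/6) + (5)·(1/6) + (-3)·(1/6) + (-3)·(1/2) = -1/2.
II: (-2)·(1/6) + (7)·(1/6) + (6)·(1/6) + (-1)·(1/2) = 4/3.
The best pure response is II with expected payoff 4/3.

4/3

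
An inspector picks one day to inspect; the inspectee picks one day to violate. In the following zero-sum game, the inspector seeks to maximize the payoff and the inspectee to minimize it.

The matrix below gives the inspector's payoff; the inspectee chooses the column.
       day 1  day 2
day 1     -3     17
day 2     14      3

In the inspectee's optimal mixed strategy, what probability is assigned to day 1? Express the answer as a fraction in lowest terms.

Row minima are -3 and 3, so the inspector's maximin is 3; column maxima are 14 and 17, so the inspectee's minimax is 14. These differ, so the equilibrium is in mixed strategies.
Let the inspectee play day 1 with probability q. The inspector is indifferent when −3q + 17(1−q) = 14q + 3(1−q), giving q = 14/31.

14/31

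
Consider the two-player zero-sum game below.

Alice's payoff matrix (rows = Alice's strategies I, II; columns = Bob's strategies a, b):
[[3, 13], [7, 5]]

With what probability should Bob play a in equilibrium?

Row minima are 3 and 5, so Alice's maximin is 5; column maxima are 7 and 13, so Bob's minimax is 7. These differ, so the equilibrium is in mixed strategies.
Let Bob play a with probability q. Alice is indifferent when 3q + 13(1−q) = 7q + 5(1−q), giving q = 2/3.

2/3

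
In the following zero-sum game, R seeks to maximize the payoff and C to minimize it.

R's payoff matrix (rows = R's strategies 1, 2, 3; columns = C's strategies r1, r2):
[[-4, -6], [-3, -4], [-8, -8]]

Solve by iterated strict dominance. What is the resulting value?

-4

Row 1 is strictly dominated by row 2 (-3>-4, -4>-6); eliminate 1.
Row 3 is strictly dominated by row 2 (-3>-8, -4>-8); eliminate 3.
Column r1 is strictly dominated by r2 for C (-4<-3); eliminate r1.
Only (2, r2) remains, with payoff -4.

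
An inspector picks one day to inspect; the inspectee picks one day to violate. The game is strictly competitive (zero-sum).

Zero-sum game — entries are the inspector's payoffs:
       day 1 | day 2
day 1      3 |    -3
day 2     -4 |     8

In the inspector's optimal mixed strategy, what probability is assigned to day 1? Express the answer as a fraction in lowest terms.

2/3

Row minima are -3 and -4, so the inspector's maximin is -3; column maxima are 3 and 8, so the inspectee's minimax is 3. These differ, so the equilibrium is in mixed strategies.
Let the inspector play day 1 with probability p. The inspectee is indifferent when 3p − 4(1−p) = −3p + 8(1−p), giving p = 2/3.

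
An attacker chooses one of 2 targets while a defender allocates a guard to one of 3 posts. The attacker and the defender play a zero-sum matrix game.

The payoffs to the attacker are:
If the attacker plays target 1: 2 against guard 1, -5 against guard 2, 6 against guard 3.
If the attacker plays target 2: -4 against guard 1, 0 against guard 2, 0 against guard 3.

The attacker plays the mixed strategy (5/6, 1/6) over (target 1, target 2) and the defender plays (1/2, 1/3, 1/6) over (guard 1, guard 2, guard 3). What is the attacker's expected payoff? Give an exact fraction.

Against (1/2, 1/3, 1/6), each row's expected payoff is target 1: 1/3; target 2: -2.
Taking the (5/6, 1/6)-weighted average: (5/6)·(1/3) + (1/6)·(-2) = -1/18.

-1/18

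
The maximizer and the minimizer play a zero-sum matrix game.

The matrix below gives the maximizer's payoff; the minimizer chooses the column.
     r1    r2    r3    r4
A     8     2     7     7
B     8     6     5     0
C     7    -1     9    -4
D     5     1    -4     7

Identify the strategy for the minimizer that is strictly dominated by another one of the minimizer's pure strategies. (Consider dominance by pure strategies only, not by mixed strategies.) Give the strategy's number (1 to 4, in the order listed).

The minimizer prefers columns that give the maximizer less. Compare r1 with r2: 2 < 8, 6 < 8, -1 < 7, 1 < 5.
So r2 strictly dominates r1 for the minimizer; r1 is strictly dominated.

1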